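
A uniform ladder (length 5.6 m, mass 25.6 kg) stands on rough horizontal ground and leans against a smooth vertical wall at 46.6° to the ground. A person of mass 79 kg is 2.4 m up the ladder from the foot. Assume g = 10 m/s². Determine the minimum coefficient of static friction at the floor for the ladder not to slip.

μ_min ≈ 0.422

ΣF_y = 0: N_floor = 25.6×10 + 79×10 = 1046 N.
Torques about the foot: N_wall · 5.6 sin 46.6° = 25.6×10×2.8 cos 46.6° + 79×10×2.4 cos 46.6° → N_wall = 441.21 N.
ΣF_x = 0: f_floor = N_wall = 441.21 N.
μ_min = f_floor / N_floor = 441.21 / 1046 = 0.4218.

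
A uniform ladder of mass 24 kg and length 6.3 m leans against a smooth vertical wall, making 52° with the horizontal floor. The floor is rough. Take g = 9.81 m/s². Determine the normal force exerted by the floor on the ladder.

N_floor ≈ 235 N

ΣF_y = 0: N_floor = 24×9.81 = 235.44 N.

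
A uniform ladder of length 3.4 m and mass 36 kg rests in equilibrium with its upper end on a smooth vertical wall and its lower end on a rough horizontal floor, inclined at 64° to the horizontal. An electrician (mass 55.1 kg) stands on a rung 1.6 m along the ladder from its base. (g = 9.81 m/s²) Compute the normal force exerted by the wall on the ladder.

N_wall ≈ 210 N

Torques about the foot: N_wall · 3.4 sin 64° = 36×9.81×1.7 cos 64° + 55.1×9.81×1.6 cos 64° → N_wall = 210.19 N.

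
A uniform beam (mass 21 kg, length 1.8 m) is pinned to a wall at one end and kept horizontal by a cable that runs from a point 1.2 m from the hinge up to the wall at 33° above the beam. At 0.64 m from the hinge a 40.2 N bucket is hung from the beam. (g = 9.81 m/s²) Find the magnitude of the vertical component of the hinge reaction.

|H_y| ≈ 70.3 N

Take torques about the hinge: T sin 33° · 1.2 = 21×9.81×0.9 + 40.2×0.64 = 211.14 N·m.
So T = 211.14 / (0.5446 × 1.2) = 323.05 N.
ΣF_y = 0: H_y = (21×9.81 + 40.2) − T sin 33° = 246.21 − 175.95 = 70.263 N.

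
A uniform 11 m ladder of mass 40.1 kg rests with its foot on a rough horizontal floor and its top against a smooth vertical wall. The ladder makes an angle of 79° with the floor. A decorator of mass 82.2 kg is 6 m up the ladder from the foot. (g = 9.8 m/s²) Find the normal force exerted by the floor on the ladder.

N_floor ≈ 1200 N

ΣF_y = 0: N_floor = 40.1×9.8 + 82.2×9.8 = 1198.5 N.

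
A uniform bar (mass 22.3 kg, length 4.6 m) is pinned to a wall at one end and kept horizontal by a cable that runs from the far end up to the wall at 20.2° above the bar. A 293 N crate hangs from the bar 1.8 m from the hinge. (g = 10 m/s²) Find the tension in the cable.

Take torques about the hinge: T sin 20.2° · 4.6 = 22.3×10×2.3 + 293×1.8 = 1040.3 N·m.
So T = 1040.3 / (0.3453 × 4.6) = 654.95 N.

T ≈ 655 N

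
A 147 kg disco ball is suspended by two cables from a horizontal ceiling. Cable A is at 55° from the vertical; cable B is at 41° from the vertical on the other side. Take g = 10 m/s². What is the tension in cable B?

Angles from the horizontal: cable A is 90° − 55° = 35°, cable B is 90° − 41° = 49°.
Weight W = 147 × 10 = 1470 N acts straight down.
Horizontal: T_A cos 35° = T_B cos 49°  →  T_A = 0.8009 T_B.
Vertical: T_A sin 35° + T_B sin 49° = 1470.
Substituting the horizontal relation into the vertical equation gives 1.214 T_B = 1470, so T_B = 1211 N.

T_B ≈ 1210 N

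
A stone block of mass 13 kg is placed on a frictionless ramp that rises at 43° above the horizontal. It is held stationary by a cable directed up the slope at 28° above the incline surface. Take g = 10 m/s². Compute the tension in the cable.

Take axes along and perpendicular to the incline. Weight components: W sin 43° = 88.66 N down-slope, W cos 43° = 95.08 N into the surface.
Along incline: T cos 28° = W sin 43° → T = 100.4 N.
Perpendicular: N = W cos 43° − T sin 28° = 47.93 N.

T ≈ 100 N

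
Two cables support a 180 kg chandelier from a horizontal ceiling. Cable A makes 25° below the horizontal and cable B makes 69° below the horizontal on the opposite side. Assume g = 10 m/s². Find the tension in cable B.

T_B ≈ 1640 N

Weight W = 180 × 10 = 1800 N acts straight down.
Horizontal: T_A cos 25° = T_B cos 69°  →  T_A = 0.3954 T_B.
Vertical: T_A sin 25° + T_B sin 69° = 1800.
Substituting the horizontal relation into the vertical equation gives 1.101 T_B = 1800, so T_B = 1635 N.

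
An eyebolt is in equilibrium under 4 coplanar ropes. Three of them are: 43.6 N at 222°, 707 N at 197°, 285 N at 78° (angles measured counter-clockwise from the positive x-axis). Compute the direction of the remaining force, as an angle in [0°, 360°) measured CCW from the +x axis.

θ ≈ 356°

Sum the known components: ΣF_x = -649.3 N, ΣF_y = 42.89 N.
For equilibrium the remaining force must supply (−ΣF_x, −ΣF_y) = (649.3, -42.89) N.
Magnitude = √((649.3)² + (-42.89)²) = 650.7 N; direction = atan2(-42.89, 649.3) = 356.2°.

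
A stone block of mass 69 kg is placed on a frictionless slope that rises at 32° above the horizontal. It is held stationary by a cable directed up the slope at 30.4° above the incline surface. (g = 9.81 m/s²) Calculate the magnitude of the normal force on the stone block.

N ≈ 364 N

Take axes along and perpendicular to the incline. Weight components: W sin 32° = 358.7 N down-slope, W cos 32° = 574 N into the surface.
Along incline: T cos 30.4° = W sin 32° → T = 415.9 N.
Perpendicular: N = W cos 32° − T sin 30.4° = 363.6 N.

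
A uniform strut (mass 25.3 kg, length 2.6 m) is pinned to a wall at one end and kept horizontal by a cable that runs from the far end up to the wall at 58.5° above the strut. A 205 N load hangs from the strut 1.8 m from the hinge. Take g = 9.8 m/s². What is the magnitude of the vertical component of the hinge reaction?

|H_y| ≈ 187 N

Take torques about the hinge: T sin 58.5° · 2.6 = 25.3×9.8×1.3 + 205×1.8 = 691.32 N·m.
So T = 691.32 / (0.8526 × 2.6) = 311.85 N.
ΣF_y = 0: H_y = (25.3×9.8 + 205) − T sin 58.5° = 452.94 − 265.89 = 187.05 N.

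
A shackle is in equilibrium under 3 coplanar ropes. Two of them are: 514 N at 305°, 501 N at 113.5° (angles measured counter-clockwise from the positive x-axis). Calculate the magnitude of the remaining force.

Sum the known components: ΣF_x = 95.05 N, ΣF_y = 38.4 N.
For equilibrium the remaining force must supply (−ΣF_x, −ΣF_y) = (-95.05, -38.4) N.
Magnitude = √((-95.05)² + (-38.4)²) = 102.5 N; direction = atan2(-38.4, -95.05) = 202.0°.

F ≈ 103 N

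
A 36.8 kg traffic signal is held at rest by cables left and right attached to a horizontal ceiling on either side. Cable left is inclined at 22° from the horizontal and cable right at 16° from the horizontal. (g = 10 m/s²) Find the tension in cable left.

T_left ≈ 575 N

Weight W = 36.8 × 10 = 368 N acts straight down.
Horizontal: T_left cos 22° = T_right cos 16°  →  T_right = 0.9645 T_left.
Vertical: T_left sin 22° + T_right sin 16° = 368.
Substituting the horizontal relation into the vertical equation gives 0.6405 T_left = 368, so T_left = 574.6 N.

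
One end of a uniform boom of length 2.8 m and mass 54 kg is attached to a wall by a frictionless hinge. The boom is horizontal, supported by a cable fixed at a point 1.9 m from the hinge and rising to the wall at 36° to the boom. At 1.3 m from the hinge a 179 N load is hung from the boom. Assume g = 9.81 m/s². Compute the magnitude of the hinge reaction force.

|H| ≈ 733 N

Take torques about the hinge: T sin 36° · 1.9 = 54×9.81×1.4 + 179×1.3 = 974.34 N·m.
So T = 974.34 / (0.5878 × 1.9) = 872.44 N.
ΣF_x = 0: H_x = T cos 36° = 705.82 N.
ΣF_y = 0: H_y = (54×9.81 + 179) − T sin 36° = 708.74 − 512.81 = 195.93 N.
|H| = √(H_x² + H_y²) = √((705.82)² + (195.93)²) = 732.51 N.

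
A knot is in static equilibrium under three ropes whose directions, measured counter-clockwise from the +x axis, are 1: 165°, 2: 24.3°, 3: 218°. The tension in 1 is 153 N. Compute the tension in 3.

T_3 ≈ 409 N

Resolve: ΣF_x = 153 cos 165° + T_2 cos 24.3° + T_3 cos 218° = 0.
        ΣF_y = 153 sin 165° + T_2 sin 24.3° + T_3 sin 218° = 0.
The known terms sum to (-147.8, 39.6) N, so 0.9114 T_2 − 0.7880 T_3 = 147.8 and 0.4115 T_2 − 0.6157 T_3 = -39.6.
Solving simultaneously: T_2 = 515.9 N, T_3 = 409.2 N.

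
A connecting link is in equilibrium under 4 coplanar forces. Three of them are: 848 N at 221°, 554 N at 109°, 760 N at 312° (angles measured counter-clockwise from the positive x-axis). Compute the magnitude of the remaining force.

Sum the known components: ΣF_x = -311.8 N, ΣF_y = -597.3 N.
For equilibrium the remaining force must supply (−ΣF_x, −ΣF_y) = (311.8, 597.3) N.
Magnitude = √((311.8)² + (597.3)²) = 673.8 N; direction = atan2(597.3, 311.8) = 62.4°.

F ≈ 674 N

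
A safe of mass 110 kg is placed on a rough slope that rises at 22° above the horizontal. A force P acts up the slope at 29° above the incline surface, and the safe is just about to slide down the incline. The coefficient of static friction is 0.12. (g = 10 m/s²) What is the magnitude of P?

P ≈ 355 N

On the verge of sliding down the incline, friction equals μN and acts up the slope.
Perpendicular: N + P sin 29° = W cos 22° = 1020 N.
Along incline: P cos 29° + μN = W sin 22° with W sin 22° = 412.1 N.
Solving the pair for P and N: P = 354.8 N, N = 847.9 N (and f = μN = 101.7 N).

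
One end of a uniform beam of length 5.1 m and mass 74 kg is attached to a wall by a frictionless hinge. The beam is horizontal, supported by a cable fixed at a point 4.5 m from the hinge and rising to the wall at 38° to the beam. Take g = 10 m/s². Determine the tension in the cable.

Take torques about the hinge: T sin 38° · 4.5 = 74×10×2.55 = 1887 N·m.
So T = 1887 / (0.6157 × 4.5) = 681.11 N.

T ≈ 681 N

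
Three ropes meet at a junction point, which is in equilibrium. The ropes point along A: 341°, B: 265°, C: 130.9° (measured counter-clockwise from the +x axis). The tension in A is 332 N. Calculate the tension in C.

T_C ≈ 449 N

Resolve: ΣF_x = 332 cos 341° + T_B cos 265° + T_C cos 130.9° = 0.
        ΣF_y = 332 sin 341° + T_B sin 265° + T_C sin 130.9° = 0.
The known terms sum to (313.9, -108.1) N, so -0.0872 T_B − 0.6547 T_C = -313.9 and -0.9962 T_B + 0.7559 T_C = 108.1.
Solving simultaneously: T_B = 231.9 N, T_C = 448.6 N.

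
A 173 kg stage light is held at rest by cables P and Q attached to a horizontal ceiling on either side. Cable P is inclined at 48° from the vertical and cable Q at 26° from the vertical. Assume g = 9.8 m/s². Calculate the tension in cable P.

T_P ≈ 773 N

Angles from the horizontal: cable P is 90° − 48° = 42°, cable Q is 90° − 26° = 64°.
Weight W = 173 × 9.8 = 1695 N acts straight down.
Horizontal: T_P cos 42° = T_Q cos 64°  →  T_Q = 1.695 T_P.
Vertical: T_P sin 42° + T_Q sin 64° = 1695.
Substituting the horizontal relation into the vertical equation gives 2.193 T_P = 1695, so T_P = 773.2 N.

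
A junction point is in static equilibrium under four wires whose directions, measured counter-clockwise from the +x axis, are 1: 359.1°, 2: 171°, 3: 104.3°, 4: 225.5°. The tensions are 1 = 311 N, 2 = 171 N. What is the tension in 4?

T_4 ≈ 167 N

Resolve: ΣF_x = 311 cos 359.1° + 171 cos 171° + T_3 cos 104.3° + T_4 cos 225.5° = 0.
        ΣF_y = 311 sin 359.1° + 171 sin 171° + T_3 sin 104.3° + T_4 sin 225.5° = 0.
The known terms sum to (142.1, 21.87) N, so -0.2470 T_3 − 0.7009 T_4 = -142.1 and 0.9690 T_3 − 0.7133 T_4 = -21.87.
Solving simultaneously: T_3 = 100.5 N, T_4 = 167.3 N.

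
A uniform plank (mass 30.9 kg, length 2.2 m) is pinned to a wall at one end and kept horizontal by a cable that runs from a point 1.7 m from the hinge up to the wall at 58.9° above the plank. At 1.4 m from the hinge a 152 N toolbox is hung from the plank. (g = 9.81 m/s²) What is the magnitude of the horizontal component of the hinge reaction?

Take torques about the hinge: T sin 58.9° · 1.7 = 30.9×9.81×1.1 + 152×1.4 = 546.24 N·m.
So T = 546.24 / (0.8563 × 1.7) = 375.26 N.
ΣF_x = 0: H_x = T cos 58.9° = 193.83 N.

H_x ≈ 194 N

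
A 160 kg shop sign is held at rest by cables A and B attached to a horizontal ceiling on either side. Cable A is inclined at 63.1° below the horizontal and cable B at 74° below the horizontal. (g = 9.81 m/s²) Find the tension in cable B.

T_B ≈ 1040 N

Weight W = 160 × 9.81 = 1570 N acts straight down.
Horizontal: T_A cos 63.1° = T_B cos 74°  →  T_A = 0.6092 T_B.
Vertical: T_A sin 63.1° + T_B sin 74° = 1570.
Substituting the horizontal relation into the vertical equation gives 1.505 T_B = 1570, so T_B = 1043 N.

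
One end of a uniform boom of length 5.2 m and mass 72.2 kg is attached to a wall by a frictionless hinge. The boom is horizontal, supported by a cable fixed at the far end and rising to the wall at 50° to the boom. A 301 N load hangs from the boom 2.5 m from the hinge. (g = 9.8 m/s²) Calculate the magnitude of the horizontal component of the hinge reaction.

H_x ≈ 418 N

Take torques about the hinge: T sin 50° · 5.2 = 72.2×9.8×2.6 + 301×2.5 = 2592.2 N·m.
So T = 2592.2 / (0.7660 × 5.2) = 650.73 N.
ΣF_x = 0: H_x = T cos 50° = 418.28 N.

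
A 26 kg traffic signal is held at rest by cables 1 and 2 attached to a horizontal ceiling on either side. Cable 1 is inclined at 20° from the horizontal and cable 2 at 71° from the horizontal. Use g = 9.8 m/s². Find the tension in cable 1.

T_1 ≈ 83 N

Weight W = 26 × 9.8 = 254.8 N acts straight down.
Horizontal: T_1 cos 20° = T_2 cos 71°  →  T_2 = 2.886 T_1.
Vertical: T_1 sin 20° + T_2 sin 71° = 254.8.
Substituting the horizontal relation into the vertical equation gives 3.071 T_1 = 254.8, so T_1 = 82.97 N.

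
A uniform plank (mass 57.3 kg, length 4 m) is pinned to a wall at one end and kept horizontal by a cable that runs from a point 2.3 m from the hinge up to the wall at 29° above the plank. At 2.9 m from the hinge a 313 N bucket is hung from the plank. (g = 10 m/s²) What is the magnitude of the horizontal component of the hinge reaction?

H_x ≈ 1610 N

Take torques about the hinge: T sin 29° · 2.3 = 57.3×10×2 + 313×2.9 = 2053.7 N·m.
So T = 2053.7 / (0.4848 × 2.3) = 1841.8 N.
ΣF_x = 0: H_x = T cos 29° = 1610.9 N.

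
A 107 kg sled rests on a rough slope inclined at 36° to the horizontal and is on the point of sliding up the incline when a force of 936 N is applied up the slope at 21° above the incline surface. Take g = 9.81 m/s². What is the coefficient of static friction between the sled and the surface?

μ ≈ 0.500

On the verge of sliding up the incline, friction is at its maximum μN and acts down the slope.
Perpendicular to incline: N = W cos 36° − P sin 21° = 849.2 − 335.4 = 513.8 N.
Along incline: P cos 21° − μN = W sin 36° → μ = −(W sin 36° − P cos 21°) / N = 0.4999.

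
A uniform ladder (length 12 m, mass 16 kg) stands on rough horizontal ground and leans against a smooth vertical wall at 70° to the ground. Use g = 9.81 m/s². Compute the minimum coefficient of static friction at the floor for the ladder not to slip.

ΣF_y = 0: N_floor = 16×9.81 = 156.96 N.
Torques about the foot: N_wall · 12 sin 70° = 16×9.81×6 cos 70° → N_wall = 28.564 N.
ΣF_x = 0: f_floor = N_wall = 28.564 N.
μ_min = f_floor / N_floor = 28.564 / 156.96 = 0.182.

μ_min ≈ 0.182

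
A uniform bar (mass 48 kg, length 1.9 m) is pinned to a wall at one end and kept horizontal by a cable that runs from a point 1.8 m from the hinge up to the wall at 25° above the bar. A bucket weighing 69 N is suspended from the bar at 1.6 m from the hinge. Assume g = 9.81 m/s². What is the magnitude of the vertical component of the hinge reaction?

Take torques about the hinge: T sin 25° · 1.8 = 48×9.81×0.95 + 69×1.6 = 557.74 N·m.
So T = 557.74 / (0.4226 × 1.8) = 733.18 N.
ΣF_y = 0: H_y = (48×9.81 + 69) − T sin 25° = 539.88 − 309.85 = 230.03 N.

|H_y| ≈ 230 N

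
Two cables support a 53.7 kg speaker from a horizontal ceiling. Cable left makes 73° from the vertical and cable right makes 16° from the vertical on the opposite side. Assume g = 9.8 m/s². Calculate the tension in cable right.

Angles from the horizontal: cable left is 90° − 73° = 17°, cable right is 90° − 16° = 74°.
Weight W = 53.7 × 9.8 = 526.3 N acts straight down.
Horizontal: T_left cos 17° = T_right cos 74°  →  T_left = 0.2882 T_right.
Vertical: T_left sin 17° + T_right sin 74° = 526.3.
Substituting the horizontal relation into the vertical equation gives 1.046 T_right = 526.3, so T_right = 503.3 N.

T_right ≈ 503 N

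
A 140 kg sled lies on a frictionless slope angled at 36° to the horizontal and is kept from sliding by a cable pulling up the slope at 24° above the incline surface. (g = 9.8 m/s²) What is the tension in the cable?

T ≈ 883 N

Take axes along and perpendicular to the incline. Weight components: W sin 36° = 806.4 N down-slope, W cos 36° = 1110 N into the surface.
Along incline: T cos 24° = W sin 36° → T = 882.8 N.
Perpendicular: N = W cos 36° − T sin 24° = 750.9 N.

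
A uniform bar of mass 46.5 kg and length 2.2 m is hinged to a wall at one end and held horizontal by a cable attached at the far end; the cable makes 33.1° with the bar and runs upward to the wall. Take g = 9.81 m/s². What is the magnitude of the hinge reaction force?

|H| ≈ 418 N

Take torques about the hinge: T sin 33.1° · 2.2 = 46.5×9.81×1.1 = 501.78 N·m.
So T = 501.78 / (0.5461 × 2.2) = 417.66 N.
ΣF_x = 0: H_x = T cos 33.1° = 349.88 N.
ΣF_y = 0: H_y = (46.5×9.81) − T sin 33.1° = 456.17 − 228.08 = 228.08 N.
|H| = √(H_x² + H_y²) = √((349.88)² + (228.08)²) = 417.66 N.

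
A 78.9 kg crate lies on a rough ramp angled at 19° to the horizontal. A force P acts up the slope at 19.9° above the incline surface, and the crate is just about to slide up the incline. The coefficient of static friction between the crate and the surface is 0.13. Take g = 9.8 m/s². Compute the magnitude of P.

On the verge of sliding up the incline, friction equals μN and acts down the slope.
Perpendicular: N + P sin 19.9° = W cos 19° = 731.1 N.
Along incline: P cos 19.9° = W sin 19° + μN  with W sin 19° = 251.7 N.
Solving the pair for P and N: P = 352.2 N, N = 611.2 N (and f = μN = 79.46 N).

P ≈ 352 N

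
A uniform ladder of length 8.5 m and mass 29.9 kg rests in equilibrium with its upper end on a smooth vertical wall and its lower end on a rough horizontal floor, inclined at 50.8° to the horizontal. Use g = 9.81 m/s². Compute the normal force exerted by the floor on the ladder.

N_floor ≈ 293 N

ΣF_y = 0: N_floor = 29.9×9.81 = 293.32 N.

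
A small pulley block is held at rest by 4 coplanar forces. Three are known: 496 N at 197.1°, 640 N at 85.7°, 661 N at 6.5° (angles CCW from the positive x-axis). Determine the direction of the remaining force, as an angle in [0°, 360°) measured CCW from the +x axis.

Sum the known components: ΣF_x = 230.7 N, ΣF_y = 567.2 N.
For equilibrium the remaining force must supply (−ΣF_x, −ΣF_y) = (-230.7, -567.2) N.
Magnitude = √((-230.7)² + (-567.2)²) = 612.3 N; direction = atan2(-567.2, -230.7) = 247.9°.

θ ≈ 248°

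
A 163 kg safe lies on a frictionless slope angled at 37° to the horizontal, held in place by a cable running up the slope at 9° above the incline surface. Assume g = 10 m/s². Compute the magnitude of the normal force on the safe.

N ≈ 1150 N

Take axes along and perpendicular to the incline. Weight components: W sin 37° = 981 N down-slope, W cos 37° = 1302 N into the surface.
Along incline: T cos 9° = W sin 37° → T = 993.2 N.
Perpendicular: N = W cos 37° − T sin 9° = 1146 N.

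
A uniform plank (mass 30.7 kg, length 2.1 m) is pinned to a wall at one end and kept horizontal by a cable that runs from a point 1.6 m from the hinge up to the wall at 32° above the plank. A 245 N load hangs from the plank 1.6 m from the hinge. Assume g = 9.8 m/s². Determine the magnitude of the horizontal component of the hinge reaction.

Take torques about the hinge: T sin 32° · 1.6 = 30.7×9.8×1.05 + 245×1.6 = 707.9 N·m.
So T = 707.9 / (0.5299 × 1.6) = 834.92 N.
ΣF_x = 0: H_x = T cos 32° = 708.05 N.

H_x ≈ 708 N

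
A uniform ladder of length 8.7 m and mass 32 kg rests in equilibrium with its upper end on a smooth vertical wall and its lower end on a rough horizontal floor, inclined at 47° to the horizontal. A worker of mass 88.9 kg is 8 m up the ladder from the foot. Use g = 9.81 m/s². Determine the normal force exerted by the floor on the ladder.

ΣF_y = 0: N_floor = 32×9.81 + 88.9×9.81 = 1186 N.

N_floor ≈ 1190 N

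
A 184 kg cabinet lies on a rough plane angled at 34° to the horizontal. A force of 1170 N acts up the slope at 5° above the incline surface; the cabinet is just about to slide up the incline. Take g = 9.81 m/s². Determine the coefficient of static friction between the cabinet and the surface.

On the verge of sliding up the incline, friction is at its maximum μN and acts down the slope.
Perpendicular to incline: N = W cos 34° − P sin 5° = 1496 − 102 = 1394 N.
Along incline: P cos 5° − μN = W sin 34° → μ = −(W sin 34° − P cos 5°) / N = 0.112.

μ ≈ 0.112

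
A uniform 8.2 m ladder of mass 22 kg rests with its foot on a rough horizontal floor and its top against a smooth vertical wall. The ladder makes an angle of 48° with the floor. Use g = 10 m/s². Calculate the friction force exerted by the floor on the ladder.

f ≈ 99 N

Torques about the foot: N_wall · 8.2 sin 48° = 22×10×4.1 cos 48° → N_wall = 99.044 N.
ΣF_x = 0: f_floor = N_wall = 99.044 N.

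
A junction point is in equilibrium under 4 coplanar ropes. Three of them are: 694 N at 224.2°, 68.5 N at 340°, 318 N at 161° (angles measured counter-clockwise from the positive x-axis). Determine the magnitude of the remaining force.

Sum the known components: ΣF_x = -733.8 N, ΣF_y = -403.7 N.
For equilibrium the remaining force must supply (−ΣF_x, −ΣF_y) = (733.8, 403.7) N.
Magnitude = √((733.8)² + (403.7)²) = 837.6 N; direction = atan2(403.7, 733.8) = 28.8°.

F ≈ 838 N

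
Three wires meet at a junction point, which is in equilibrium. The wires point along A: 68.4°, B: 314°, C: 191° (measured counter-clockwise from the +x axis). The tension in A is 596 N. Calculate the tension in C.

T_C ≈ 647 N

Resolve: ΣF_x = 596 cos 68.4° + T_B cos 314° + T_C cos 191° = 0.
        ΣF_y = 596 sin 68.4° + T_B sin 314° + T_C sin 191° = 0.
The known terms sum to (219.4, 554.1) N, so 0.6947 T_B − 0.9816 T_C = -219.4 and -0.7193 T_B − 0.1908 T_C = -554.1.
Solving simultaneously: T_B = 598.7 N, T_C = 647.2 N.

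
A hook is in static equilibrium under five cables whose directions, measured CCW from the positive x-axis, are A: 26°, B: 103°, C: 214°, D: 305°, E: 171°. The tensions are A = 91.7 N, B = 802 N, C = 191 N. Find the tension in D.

T_D ≈ 926 N

Resolve: ΣF_x = 91.7 cos 26° + 802 cos 103° + 191 cos 214° + T_D cos 305° + T_E cos 171° = 0.
        ΣF_y = 91.7 sin 26° + 802 sin 103° + 191 sin 214° + T_D sin 305° + T_E sin 171° = 0.
The known terms sum to (-256.3, 714.8) N, so 0.5736 T_D − 0.9877 T_E = 256.3 and -0.8192 T_D + 0.1564 T_E = -714.8.
Solving simultaneously: T_D = 925.8 N, T_E = 278.1 N.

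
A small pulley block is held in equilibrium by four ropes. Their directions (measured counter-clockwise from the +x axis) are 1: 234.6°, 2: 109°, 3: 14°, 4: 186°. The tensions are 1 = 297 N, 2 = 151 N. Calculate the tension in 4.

T_4 ≈ 308 N

Resolve: ΣF_x = 297 cos 234.6° + 151 cos 109° + T_3 cos 14° + T_4 cos 186° = 0.
        ΣF_y = 297 sin 234.6° + 151 sin 109° + T_3 sin 14° + T_4 sin 186° = 0.
The known terms sum to (-221.2, -99.32) N, so 0.9703 T_3 − 0.9945 T_4 = 221.2 and 0.2419 T_3 − 0.1045 T_4 = 99.32.
Solving simultaneously: T_3 = 543.6 N, T_4 = 307.9 N.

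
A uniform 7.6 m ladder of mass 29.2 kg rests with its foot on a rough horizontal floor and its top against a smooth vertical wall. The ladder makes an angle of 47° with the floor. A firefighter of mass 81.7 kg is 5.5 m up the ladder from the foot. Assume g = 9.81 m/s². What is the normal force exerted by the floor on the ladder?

N_floor ≈ 1090 N

ΣF_y = 0: N_floor = 29.2×9.81 + 81.7×9.81 = 1087.9 N.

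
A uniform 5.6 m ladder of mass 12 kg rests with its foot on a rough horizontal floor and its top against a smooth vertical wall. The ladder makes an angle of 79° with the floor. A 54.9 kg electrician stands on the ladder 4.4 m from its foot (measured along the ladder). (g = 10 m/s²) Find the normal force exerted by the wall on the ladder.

Torques about the foot: N_wall · 5.6 sin 79° = 12×10×2.8 cos 79° + 54.9×10×4.4 cos 79° → N_wall = 95.51 N.

N_wall ≈ 95.5 N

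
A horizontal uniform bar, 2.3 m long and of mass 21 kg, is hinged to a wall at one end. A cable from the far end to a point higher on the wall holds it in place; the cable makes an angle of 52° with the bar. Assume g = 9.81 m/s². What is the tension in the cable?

Take torques about the hinge: T sin 52° · 2.3 = 21×9.81×1.15 = 236.91 N·m.
So T = 236.91 / (0.7880 × 2.3) = 130.72 N.

T ≈ 131 N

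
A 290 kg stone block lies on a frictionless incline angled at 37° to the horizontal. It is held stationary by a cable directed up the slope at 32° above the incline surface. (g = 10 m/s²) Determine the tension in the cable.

Take axes along and perpendicular to the incline. Weight components: W sin 37° = 1745 N down-slope, W cos 37° = 2316 N into the surface.
Along incline: T cos 32° = W sin 37° → T = 2058 N.
Perpendicular: N = W cos 37° − T sin 32° = 1225 N.

T ≈ 2060 N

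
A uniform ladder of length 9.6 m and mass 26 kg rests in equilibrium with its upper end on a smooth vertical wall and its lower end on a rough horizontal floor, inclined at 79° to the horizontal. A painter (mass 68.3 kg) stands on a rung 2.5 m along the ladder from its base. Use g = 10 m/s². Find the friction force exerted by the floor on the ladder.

f ≈ 59.8 N

Torques about the foot: N_wall · 9.6 sin 79° = 26×10×4.8 cos 79° + 68.3×10×2.5 cos 79° → N_wall = 59.843 N.
ΣF_x = 0: f_floor = N_wall = 59.843 N.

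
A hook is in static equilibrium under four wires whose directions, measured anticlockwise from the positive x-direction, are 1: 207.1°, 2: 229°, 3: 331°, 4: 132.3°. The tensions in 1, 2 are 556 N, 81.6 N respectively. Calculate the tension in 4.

T_4 ≈ 1690 N

Resolve: ΣF_x = 556 cos 207.1° + 81.6 cos 229° + T_3 cos 331° + T_4 cos 132.3° = 0.
        ΣF_y = 556 sin 207.1° + 81.6 sin 229° + T_3 sin 331° + T_4 sin 132.3° = 0.
The known terms sum to (-548.5, -314.9) N, so 0.8746 T_3 − 0.6730 T_4 = 548.5 and -0.4848 T_3 + 0.7396 T_4 = 314.9.
Solving simultaneously: T_3 = 1926 N, T_4 = 1688 N.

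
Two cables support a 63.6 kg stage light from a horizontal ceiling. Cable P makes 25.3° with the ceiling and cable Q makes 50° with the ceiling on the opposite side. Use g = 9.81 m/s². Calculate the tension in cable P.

Weight W = 63.6 × 9.81 = 623.9 N acts straight down.
Horizontal: T_P cos 25.3° = T_Q cos 50°  →  T_Q = 1.407 T_P.
Vertical: T_P sin 25.3° + T_Q sin 50° = 623.9.
Substituting the horizontal relation into the vertical equation gives 1.505 T_P = 623.9, so T_P = 414.6 N.

T_P ≈ 415 N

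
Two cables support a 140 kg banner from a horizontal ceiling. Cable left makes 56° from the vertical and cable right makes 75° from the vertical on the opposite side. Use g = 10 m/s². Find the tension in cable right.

Angles from the horizontal: cable left is 90° − 56° = 34°, cable right is 90° − 75° = 15°.
Weight W = 140 × 10 = 1400 N acts straight down.
Horizontal: T_left cos 34° = T_right cos 15°  →  T_left = 1.165 T_right.
Vertical: T_left sin 34° + T_right sin 15° = 1400.
Substituting the horizontal relation into the vertical equation gives 0.9103 T_right = 1400, so T_right = 1538 N.

T_right ≈ 1540 N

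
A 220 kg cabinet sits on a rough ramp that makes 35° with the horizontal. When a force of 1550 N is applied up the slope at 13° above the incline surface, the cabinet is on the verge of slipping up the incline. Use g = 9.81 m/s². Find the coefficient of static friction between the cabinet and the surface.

μ ≈ 0.192

On the verge of sliding up the incline, friction is at its maximum μN and acts down the slope.
Perpendicular to incline: N = W cos 35° − P sin 13° = 1768 − 348.7 = 1419 N.
Along incline: P cos 13° − μN = W sin 35° → μ = −(W sin 35° − P cos 13°) / N = 0.1919.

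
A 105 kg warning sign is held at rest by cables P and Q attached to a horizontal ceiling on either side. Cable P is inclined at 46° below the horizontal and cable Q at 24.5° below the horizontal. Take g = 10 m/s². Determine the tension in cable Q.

T_Q ≈ 774 N

Weight W = 105 × 10 = 1050 N acts straight down.
Horizontal: T_P cos 46° = T_Q cos 24.5°  →  T_P = 1.31 T_Q.
Vertical: T_P sin 46° + T_Q sin 24.5° = 1050.
Substituting the horizontal relation into the vertical equation gives 1.357 T_Q = 1050, so T_Q = 773.8 N.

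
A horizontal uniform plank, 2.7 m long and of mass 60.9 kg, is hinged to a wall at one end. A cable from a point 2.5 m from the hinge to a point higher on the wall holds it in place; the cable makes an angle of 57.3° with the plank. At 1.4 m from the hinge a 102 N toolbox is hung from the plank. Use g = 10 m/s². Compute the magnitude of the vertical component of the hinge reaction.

|H_y| ≈ 325 N

Take torques about the hinge: T sin 57.3° · 2.5 = 60.9×10×1.35 + 102×1.4 = 964.95 N·m.
So T = 964.95 / (0.8415 × 2.5) = 458.68 N.
ΣF_y = 0: H_y = (60.9×10 + 102) − T sin 57.3° = 711 − 385.98 = 325.02 N.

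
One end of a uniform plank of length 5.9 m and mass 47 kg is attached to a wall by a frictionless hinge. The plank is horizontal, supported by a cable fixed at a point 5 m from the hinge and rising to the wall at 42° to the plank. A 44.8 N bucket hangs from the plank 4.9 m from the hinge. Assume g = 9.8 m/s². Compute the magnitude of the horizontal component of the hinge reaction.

H_x ≈ 351 N

Take torques about the hinge: T sin 42° · 5 = 47×9.8×2.95 + 44.8×4.9 = 1578.3 N·m.
So T = 1578.3 / (0.6691 × 5) = 471.74 N.
ΣF_x = 0: H_x = T cos 42° = 350.57 N.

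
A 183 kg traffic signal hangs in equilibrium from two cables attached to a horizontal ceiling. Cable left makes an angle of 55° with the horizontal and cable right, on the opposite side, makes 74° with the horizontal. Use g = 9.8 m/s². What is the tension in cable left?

Weight W = 183 × 9.8 = 1793 N acts straight down.
Horizontal: T_left cos 55° = T_right cos 74°  →  T_right = 2.081 T_left.
Vertical: T_left sin 55° + T_right sin 74° = 1793.
Substituting the horizontal relation into the vertical equation gives 2.819 T_left = 1793, so T_left = 636.1 N.

T_left ≈ 636 N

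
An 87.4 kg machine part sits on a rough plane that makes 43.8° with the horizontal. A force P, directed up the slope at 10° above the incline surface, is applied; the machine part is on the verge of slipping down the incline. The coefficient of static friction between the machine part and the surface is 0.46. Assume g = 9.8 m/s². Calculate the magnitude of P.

On the verge of sliding down the incline, friction equals μN and acts up the slope.
Perpendicular: N + P sin 10° = W cos 43.8° = 618.2 N.
Along incline: P cos 10° + μN = W sin 43.8° with W sin 43.8° = 592.8 N.
Solving the pair for P and N: P = 340.9 N, N = 559 N (and f = μN = 257.1 N).

P ≈ 341 N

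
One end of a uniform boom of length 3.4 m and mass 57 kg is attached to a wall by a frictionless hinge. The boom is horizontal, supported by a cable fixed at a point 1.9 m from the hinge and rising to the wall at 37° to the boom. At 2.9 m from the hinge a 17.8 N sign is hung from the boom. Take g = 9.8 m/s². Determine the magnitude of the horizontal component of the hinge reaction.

H_x ≈ 699 N

Take torques about the hinge: T sin 37° · 1.9 = 57×9.8×1.7 + 17.8×2.9 = 1001.2 N·m.
So T = 1001.2 / (0.6018 × 1.9) = 875.63 N.
ΣF_x = 0: H_x = T cos 37° = 699.31 N.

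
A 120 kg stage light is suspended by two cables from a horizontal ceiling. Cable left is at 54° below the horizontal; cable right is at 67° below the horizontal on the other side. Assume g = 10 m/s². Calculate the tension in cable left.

Weight W = 120 × 10 = 1200 N acts straight down.
Horizontal: T_left cos 54° = T_right cos 67°  →  T_right = 1.504 T_left.
Vertical: T_left sin 54° + T_right sin 67° = 1200.
Substituting the horizontal relation into the vertical equation gives 2.194 T_left = 1200, so T_left = 547 N.

T_left ≈ 547 N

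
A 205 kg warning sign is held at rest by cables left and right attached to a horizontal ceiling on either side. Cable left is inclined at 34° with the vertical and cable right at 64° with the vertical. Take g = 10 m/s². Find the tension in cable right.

Angles from the horizontal: cable left is 90° − 34° = 56°, cable right is 90° − 64° = 26°.
Weight W = 205 × 10 = 2050 N acts straight down.
Horizontal: T_left cos 56° = T_right cos 26°  →  T_left = 1.607 T_right.
Vertical: T_left sin 56° + T_right sin 26° = 2050.
Substituting the horizontal relation into the vertical equation gives 1.771 T_right = 2050, so T_right = 1158 N.

T_right ≈ 1160 N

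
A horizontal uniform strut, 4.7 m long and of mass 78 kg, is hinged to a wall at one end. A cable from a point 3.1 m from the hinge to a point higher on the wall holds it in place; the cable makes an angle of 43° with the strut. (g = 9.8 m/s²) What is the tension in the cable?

Take torques about the hinge: T sin 43° · 3.1 = 78×9.8×2.35 = 1796.3 N·m.
So T = 1796.3 / (0.6820 × 3.1) = 849.66 N.

T ≈ 850 N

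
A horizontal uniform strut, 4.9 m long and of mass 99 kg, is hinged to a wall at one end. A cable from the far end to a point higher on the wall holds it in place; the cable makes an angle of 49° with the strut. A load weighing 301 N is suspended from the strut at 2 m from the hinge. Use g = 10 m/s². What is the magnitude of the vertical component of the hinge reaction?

Take torques about the hinge: T sin 49° · 4.9 = 99×10×2.45 + 301×2 = 3027.5 N·m.
So T = 3027.5 / (0.7547 × 4.9) = 818.67 N.
ΣF_y = 0: H_y = (99×10 + 301) − T sin 49° = 1291 − 617.86 = 673.14 N.

|H_y| ≈ 673 N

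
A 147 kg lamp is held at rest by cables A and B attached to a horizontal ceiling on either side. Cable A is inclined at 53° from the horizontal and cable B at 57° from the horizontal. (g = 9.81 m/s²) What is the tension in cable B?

T_B ≈ 924 N

Weight W = 147 × 9.81 = 1442 N acts straight down.
Horizontal: T_A cos 53° = T_B cos 57°  →  T_A = 0.905 T_B.
Vertical: T_A sin 53° + T_B sin 57° = 1442.
Substituting the horizontal relation into the vertical equation gives 1.561 T_B = 1442, so T_B = 923.6 N.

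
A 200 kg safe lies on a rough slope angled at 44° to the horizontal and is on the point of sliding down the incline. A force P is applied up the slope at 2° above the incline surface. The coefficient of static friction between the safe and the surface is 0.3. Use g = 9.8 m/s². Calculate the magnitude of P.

On the verge of sliding down the incline, friction equals μN and acts up the slope.
Perpendicular: N + P sin 2° = W cos 44° = 1410 N.
Along incline: P cos 2° + μN = W sin 44° with W sin 44° = 1362 N.
Solving the pair for P and N: P = 949.1 N, N = 1377 N (and f = μN = 413 N).

P ≈ 949 N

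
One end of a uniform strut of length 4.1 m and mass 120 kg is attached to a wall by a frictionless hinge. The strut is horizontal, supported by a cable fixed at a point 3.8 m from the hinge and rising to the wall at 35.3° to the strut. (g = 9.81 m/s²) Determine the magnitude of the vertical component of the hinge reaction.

|H_y| ≈ 542 N

Take torques about the hinge: T sin 35.3° · 3.8 = 120×9.81×2.05 = 2413.3 N·m.
So T = 2413.3 / (0.5779 × 3.8) = 1099 N.
ΣF_y = 0: H_y = (120×9.81) − T sin 35.3° = 1177.2 − 635.07 = 542.13 N.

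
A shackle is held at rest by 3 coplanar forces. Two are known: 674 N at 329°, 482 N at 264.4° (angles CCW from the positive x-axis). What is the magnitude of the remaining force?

F ≈ 982 N

Sum the known components: ΣF_x = 530.7 N, ΣF_y = -826.8 N.
For equilibrium the remaining force must supply (−ΣF_x, −ΣF_y) = (-530.7, 826.8) N.
Magnitude = √((-530.7)² + (826.8)²) = 982.5 N; direction = atan2(826.8, -530.7) = 122.7°.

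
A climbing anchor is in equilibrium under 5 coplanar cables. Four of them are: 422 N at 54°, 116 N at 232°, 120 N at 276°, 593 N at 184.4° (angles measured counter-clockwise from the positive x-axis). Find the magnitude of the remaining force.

Sum the known components: ΣF_x = -402.1 N, ΣF_y = 85.16 N.
For equilibrium the remaining force must supply (−ΣF_x, −ΣF_y) = (402.1, -85.16) N.
Magnitude = √((402.1)² + (-85.16)²) = 411 N; direction = atan2(-85.16, 402.1) = 348.0°.

F ≈ 411 N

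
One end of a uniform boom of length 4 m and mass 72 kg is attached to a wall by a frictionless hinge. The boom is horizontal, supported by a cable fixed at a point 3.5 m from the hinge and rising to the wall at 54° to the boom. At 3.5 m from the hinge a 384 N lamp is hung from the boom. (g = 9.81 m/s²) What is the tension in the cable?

Take torques about the hinge: T sin 54° · 3.5 = 72×9.81×2 + 384×3.5 = 2756.6 N·m.
So T = 2756.6 / (0.8090 × 3.5) = 973.54 N.

T ≈ 974 N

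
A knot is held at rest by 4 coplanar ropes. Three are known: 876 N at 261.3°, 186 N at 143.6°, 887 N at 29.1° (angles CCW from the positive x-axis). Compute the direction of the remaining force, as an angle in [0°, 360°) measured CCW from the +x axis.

θ ≈ 147°

Sum the known components: ΣF_x = 492.8 N, ΣF_y = -324.2 N.
For equilibrium the remaining force must supply (−ΣF_x, −ΣF_y) = (-492.8, 324.2) N.
Magnitude = √((-492.8)² + (324.2)²) = 589.9 N; direction = atan2(324.2, -492.8) = 146.7°.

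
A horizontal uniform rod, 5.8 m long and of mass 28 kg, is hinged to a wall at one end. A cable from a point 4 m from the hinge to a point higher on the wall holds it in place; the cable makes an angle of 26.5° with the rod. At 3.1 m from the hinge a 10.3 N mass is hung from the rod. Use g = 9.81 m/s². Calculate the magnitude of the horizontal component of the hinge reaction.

Take torques about the hinge: T sin 26.5° · 4 = 28×9.81×2.9 + 10.3×3.1 = 828.5 N·m.
So T = 828.5 / (0.4462 × 4) = 464.2 N.
ΣF_x = 0: H_x = T cos 26.5° = 415.43 N.

H_x ≈ 415 N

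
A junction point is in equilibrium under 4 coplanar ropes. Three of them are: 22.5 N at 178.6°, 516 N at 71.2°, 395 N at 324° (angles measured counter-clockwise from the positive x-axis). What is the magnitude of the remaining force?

F ≈ 530 N

Sum the known components: ΣF_x = 463.4 N, ΣF_y = 256.8 N.
For equilibrium the remaining force must supply (−ΣF_x, −ΣF_y) = (-463.4, -256.8) N.
Magnitude = √((-463.4)² + (-256.8)²) = 529.8 N; direction = atan2(-256.8, -463.4) = 209.0°.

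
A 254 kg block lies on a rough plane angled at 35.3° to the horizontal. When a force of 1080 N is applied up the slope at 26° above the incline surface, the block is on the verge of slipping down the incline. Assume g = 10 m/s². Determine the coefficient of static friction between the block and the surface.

μ ≈ 0.311

On the verge of sliding down the incline, friction is at its maximum μN and acts up the slope.
Perpendicular to incline: N = W cos 35.3° − P sin 26° = 2073 − 473.4 = 1600 N.
Along incline: P cos 26° + μN = W sin 35.3° → μ = (W sin 35.3° − P cos 26°) / N = 0.3108.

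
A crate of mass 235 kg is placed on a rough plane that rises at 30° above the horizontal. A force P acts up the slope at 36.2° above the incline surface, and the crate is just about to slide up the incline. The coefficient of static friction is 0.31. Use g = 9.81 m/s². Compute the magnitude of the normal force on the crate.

On the verge of sliding up the incline, friction equals μN and acts down the slope.
Perpendicular: N + P sin 36.2° = W cos 30° = 1996 N.
Along incline: P cos 36.2° = W sin 30° + μN  with W sin 30° = 1153 N.
Solving the pair for P and N: P = 1789 N, N = 939.7 N (and f = μN = 291.3 N).

N ≈ 940 N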